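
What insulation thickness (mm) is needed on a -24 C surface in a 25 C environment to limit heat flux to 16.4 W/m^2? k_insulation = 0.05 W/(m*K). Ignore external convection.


dT = 25 - (-24) = 49 K
thickness = k * dT / q_max * 1000
thickness = 0.05 * 49 / 16.4 * 1000
thickness = 149.4 mm

149.4


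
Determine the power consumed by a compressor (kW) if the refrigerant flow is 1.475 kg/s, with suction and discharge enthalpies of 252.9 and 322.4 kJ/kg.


dh = 322.4 - 252.9 = 69.5 kJ/kg
W = m_dot * dh = 1.475 * 69.5 = 102.51 kW

102.51


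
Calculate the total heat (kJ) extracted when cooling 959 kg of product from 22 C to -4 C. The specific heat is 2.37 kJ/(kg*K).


dT = 22 - (-4) = 26 K
Q = m * cp * dT = 959 * 2.37 * 26
Q = 59094 kJ

59094


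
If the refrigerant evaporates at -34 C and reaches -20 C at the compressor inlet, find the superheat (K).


Superheat = T_suction - T_evap
Superheat = -20 - (-34)
Superheat = 14 K

14


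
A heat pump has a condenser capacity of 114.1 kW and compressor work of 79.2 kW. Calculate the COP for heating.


COP_hp = Q_cond / W
COP_hp = 114.1 / 79.2
COP_hp = 1.441

1.441


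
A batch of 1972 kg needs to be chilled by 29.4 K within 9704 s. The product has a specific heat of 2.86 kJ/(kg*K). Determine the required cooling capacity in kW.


Q = m * cp * dT / t
Q = 1972 * 2.86 * 29.4 / 9704
Q = 17.087 kW

17.087


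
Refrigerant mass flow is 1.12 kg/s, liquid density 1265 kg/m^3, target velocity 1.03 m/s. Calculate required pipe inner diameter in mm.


A = m_dot / (rho * v) = 1.12 / (1265 * 1.03) = 0.0008595878583 m^2
d = sqrt(4*A/pi) * 1000
d = 33.1 mm

33.1


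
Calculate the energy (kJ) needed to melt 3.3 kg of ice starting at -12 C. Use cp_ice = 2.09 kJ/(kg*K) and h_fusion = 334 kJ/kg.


Sensible heat = cp * dT = 2.09 * 12 = 25.08 kJ/kg
Total per kg = 25.08 + 334 = 359.08 kJ/kg
Q = m * total = 3.3 * 359.08
Q = 1185.0 kJ

1185.0


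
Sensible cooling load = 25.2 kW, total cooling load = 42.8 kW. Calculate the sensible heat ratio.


SHR = Q_sensible / Q_total
SHR = 25.2 / 42.8
SHR = 0.589

0.589


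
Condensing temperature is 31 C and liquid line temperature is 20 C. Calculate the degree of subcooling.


Subcooling = T_cond - T_liquid
Subcooling = 31 - 20
Subcooling = 11 K

11


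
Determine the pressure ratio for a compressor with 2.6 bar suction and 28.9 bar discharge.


PR = P_high / P_low
PR = 28.9 / 2.6
PR = 11.115

11.115


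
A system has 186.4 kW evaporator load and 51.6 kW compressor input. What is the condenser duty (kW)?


Q_cond = Q_evap + W
Q_cond = 186.4 + 51.6
Q_cond = 238.0 kW

238.0


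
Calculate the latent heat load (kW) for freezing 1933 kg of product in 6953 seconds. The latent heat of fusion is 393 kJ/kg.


Q_lat = m * h_fg / t
Q_lat = 1933 * 393 / 6953
Q_lat = 109.26 kW

109.26


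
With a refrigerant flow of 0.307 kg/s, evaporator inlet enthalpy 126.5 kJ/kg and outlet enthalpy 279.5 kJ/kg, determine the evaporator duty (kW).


dh = 279.5 - 126.5 = 153.0 kJ/kg
Q_evap = m_dot * dh = 0.307 * 153.0
Q_evap = 46.97 kW

46.97


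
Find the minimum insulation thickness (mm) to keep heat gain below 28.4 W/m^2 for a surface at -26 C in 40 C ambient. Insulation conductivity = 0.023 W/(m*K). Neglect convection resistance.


dT = 40 - (-26) = 66 K
thickness = k * dT / q_max * 1000
thickness = 0.023 * 66 / 28.4 * 1000
thickness = 53.5 mm

53.5


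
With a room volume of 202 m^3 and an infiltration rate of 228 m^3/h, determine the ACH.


ACH = flow / volume
ACH = 228 / 202
ACH = 1.129

1.129


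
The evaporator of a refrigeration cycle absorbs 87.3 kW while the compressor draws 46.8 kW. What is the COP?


COP = Q_evap / W
COP = 87.3 / 46.8
COP = 1.865

1.865


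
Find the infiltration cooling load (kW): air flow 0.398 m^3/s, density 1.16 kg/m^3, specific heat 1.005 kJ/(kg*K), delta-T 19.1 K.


Q = V_dot * rho * cp * dT
Q = 0.398 * 1.16 * 1.005 * 19.1
Q = 8.862 kW

8.862


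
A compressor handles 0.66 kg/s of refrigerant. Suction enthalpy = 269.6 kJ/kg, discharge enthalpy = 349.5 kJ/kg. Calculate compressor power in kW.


dh = 349.5 - 269.6 = 79.9 kJ/kg
W = m_dot * dh = 0.66 * 79.9 = 52.73 kW

52.73


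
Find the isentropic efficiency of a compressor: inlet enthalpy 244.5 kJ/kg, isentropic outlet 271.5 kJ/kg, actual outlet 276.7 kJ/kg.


dh_ideal = 271.5 - 244.5 = 27.0 kJ/kg
dh_actual = 276.7 - 244.5 = 32.2 kJ/kg
eta_s = dh_ideal / dh_actual = 27.0 / 32.2
eta_s = 0.8385

0.8385


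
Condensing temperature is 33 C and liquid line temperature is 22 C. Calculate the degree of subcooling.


Subcooling = T_cond - T_liquid
Subcooling = 33 - 22
Subcooling = 11 K

11


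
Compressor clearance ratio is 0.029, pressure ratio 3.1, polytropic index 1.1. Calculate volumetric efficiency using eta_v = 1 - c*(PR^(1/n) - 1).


PR^(1/n) = 3.1^(1/1.1) = 2.79699989
eta_v = 1 - 0.029 * (2.79699989 - 1)
eta_v = 0.9479

0.9479


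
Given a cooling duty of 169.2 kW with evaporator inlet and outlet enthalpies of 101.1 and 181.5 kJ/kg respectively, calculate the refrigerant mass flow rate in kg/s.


dh = 181.5 - 101.1 = 80.4 kJ/kg
m_dot = Q / dh = 169.2 / 80.4 = 2.1045 kg/s

2.1045


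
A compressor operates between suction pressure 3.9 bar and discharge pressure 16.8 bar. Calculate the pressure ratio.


PR = P_high / P_low
PR = 16.8 / 3.9
PR = 4.308

4.308


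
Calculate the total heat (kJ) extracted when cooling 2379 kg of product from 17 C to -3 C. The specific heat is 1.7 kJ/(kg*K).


dT = 17 - (-3) = 20 K
Q = m * cp * dT = 2379 * 1.7 * 20
Q = 80886 kJ

80886


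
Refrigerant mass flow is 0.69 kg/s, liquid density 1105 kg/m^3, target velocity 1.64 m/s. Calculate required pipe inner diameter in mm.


A = m_dot / (rho * v) = 0.69 / (1105 * 1.64) = 0.0003807526763 m^2
d = sqrt(4*A/pi) * 1000
d = 22.0 mm

22.0


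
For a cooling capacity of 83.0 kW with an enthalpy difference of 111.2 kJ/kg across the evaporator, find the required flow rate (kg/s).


m_dot = Q / dh
m_dot = 83.0 / 111.2
m_dot = 0.7464 kg/s

0.7464


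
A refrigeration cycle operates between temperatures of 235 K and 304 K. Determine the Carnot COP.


dT = 304 - 235 = 69 K
COP_carnot = T_cold / dT = 235 / 69
COP_carnot = 3.406

3.406


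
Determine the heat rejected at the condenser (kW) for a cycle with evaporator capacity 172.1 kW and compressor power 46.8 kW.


Q_cond = Q_evap + W
Q_cond = 172.1 + 46.8
Q_cond = 218.9 kW

218.9


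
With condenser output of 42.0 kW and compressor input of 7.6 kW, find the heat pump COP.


COP_hp = Q_cond / W
COP_hp = 42.0 / 7.6
COP_hp = 5.526

5.526


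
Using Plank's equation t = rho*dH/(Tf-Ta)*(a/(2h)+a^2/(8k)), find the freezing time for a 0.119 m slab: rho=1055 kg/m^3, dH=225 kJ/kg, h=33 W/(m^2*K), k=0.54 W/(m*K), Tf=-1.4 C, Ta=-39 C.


dT = -1.4 - (-39) = 37.6 K
term1 = a/(2h) = 0.119/(2*33) = 0.001803030303
term2 = a^2/(8k) = 0.119^2/(8*0.54) = 0.003278009259
t = rho*dH*1000/dT * (term1 + term2)
t = 1055*225*1000/37.6 * (0.001803030303 + 0.003278009259)
t = 32077 s

32077


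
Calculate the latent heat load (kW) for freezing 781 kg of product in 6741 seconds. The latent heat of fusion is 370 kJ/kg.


Q_lat = m * h_fg / t
Q_lat = 781 * 370 / 6741
Q_lat = 42.87 kW

42.87


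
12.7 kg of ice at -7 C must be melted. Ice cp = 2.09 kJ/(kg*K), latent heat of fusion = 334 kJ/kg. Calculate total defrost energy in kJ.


Sensible heat = cp * dT = 2.09 * 7 = 14.63 kJ/kg
Total per kg = 14.63 + 334 = 348.63 kJ/kg
Q = m * total = 12.7 * 348.63
Q = 4427.6 kJ

4427.6


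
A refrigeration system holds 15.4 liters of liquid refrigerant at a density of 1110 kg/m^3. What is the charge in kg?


Charge = V * rho / 1000
Charge = 15.4 * 1110 / 1000
Charge = 17.09 kg

17.09


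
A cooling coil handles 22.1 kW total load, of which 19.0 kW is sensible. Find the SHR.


SHR = Q_sensible / Q_total
SHR = 19.0 / 22.1
SHR = 0.86

0.86


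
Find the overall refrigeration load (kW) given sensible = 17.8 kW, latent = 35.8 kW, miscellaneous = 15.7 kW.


Q_total = Q_s + Q_l + Q_misc
Q_total = 17.8 + 35.8 + 15.7
Q_total = 69.3 kW

69.3


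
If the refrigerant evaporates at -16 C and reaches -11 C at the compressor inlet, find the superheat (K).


Superheat = T_suction - T_evap
Superheat = -11 - (-16)
Superheat = 5 K

5


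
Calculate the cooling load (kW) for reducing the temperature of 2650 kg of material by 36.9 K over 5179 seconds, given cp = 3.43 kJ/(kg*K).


Q = m * cp * dT / t
Q = 2650 * 3.43 * 36.9 / 5179
Q = 64.762 kW

64.762


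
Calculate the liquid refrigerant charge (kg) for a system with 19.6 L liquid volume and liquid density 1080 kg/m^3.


Charge = V * rho / 1000
Charge = 19.6 * 1080 / 1000
Charge = 21.17 kg

21.17


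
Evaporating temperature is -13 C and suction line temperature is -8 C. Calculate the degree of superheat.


Superheat = T_suction - T_evap
Superheat = -8 - (-13)
Superheat = 5 K

5


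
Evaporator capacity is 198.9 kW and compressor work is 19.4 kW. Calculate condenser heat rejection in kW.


Q_cond = Q_evap + W
Q_cond = 198.9 + 19.4
Q_cond = 218.3 kW

218.3


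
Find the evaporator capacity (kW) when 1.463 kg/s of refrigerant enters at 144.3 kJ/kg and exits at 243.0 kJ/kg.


dh = 243.0 - 144.3 = 98.7 kJ/kg
Q_evap = m_dot * dh = 1.463 * 98.7
Q_evap = 144.4 kW

144.4


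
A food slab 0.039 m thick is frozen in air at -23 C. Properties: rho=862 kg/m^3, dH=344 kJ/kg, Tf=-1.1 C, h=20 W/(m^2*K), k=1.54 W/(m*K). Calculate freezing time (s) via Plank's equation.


dT = -1.1 - (-23) = 21.9 K
term1 = a/(2h) = 0.039/(2*20) = 0.000975
term2 = a^2/(8k) = 0.039^2/(8*1.54) = 0.0001234577922
t = rho*dH*1000/dT * (term1 + term2)
t = 862*344*1000/21.9 * (0.000975 + 0.0001234577922)
t = 14873 s

14873


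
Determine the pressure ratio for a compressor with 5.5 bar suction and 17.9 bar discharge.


PR = P_high / P_low
PR = 17.9 / 5.5
PR = 3.255

3.255


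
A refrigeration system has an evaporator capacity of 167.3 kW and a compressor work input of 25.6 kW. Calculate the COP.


COP = Q_evap / W
COP = 167.3 / 25.6
COP = 6.535

6.535


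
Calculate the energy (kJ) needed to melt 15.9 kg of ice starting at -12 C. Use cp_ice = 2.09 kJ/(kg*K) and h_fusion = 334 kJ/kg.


Sensible heat = cp * dT = 2.09 * 12 = 25.08 kJ/kg
Total per kg = 25.08 + 334 = 359.08 kJ/kg
Q = m * total = 15.9 * 359.08
Q = 5709.4 kJ

5709.4


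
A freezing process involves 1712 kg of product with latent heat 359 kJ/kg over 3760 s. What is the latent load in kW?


Q_lat = m * h_fg / t
Q_lat = 1712 * 359 / 3760
Q_lat = 163.46 kW

163.46


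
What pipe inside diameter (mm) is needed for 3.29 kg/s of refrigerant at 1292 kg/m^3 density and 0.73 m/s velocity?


A = m_dot / (rho * v) = 3.29 / (1292 * 0.73) = 0.003488273464 m^2
d = sqrt(4*A/pi) * 1000
d = 66.6 mm

66.6


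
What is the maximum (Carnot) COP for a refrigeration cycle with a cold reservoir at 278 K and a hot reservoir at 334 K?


dT = 334 - 278 = 56 K
COP_carnot = T_cold / dT = 278 / 56
COP_carnot = 4.964

4.964


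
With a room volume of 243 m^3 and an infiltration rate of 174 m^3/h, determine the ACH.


ACH = flow / volume
ACH = 174 / 243
ACH = 0.716

0.716


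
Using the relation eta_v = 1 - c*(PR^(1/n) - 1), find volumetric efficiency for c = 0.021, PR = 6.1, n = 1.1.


PR^(1/n) = 6.1^(1/1.1) = 5.17530815
eta_v = 1 - 0.021 * (5.17530815 - 1)
eta_v = 0.9123

0.9123


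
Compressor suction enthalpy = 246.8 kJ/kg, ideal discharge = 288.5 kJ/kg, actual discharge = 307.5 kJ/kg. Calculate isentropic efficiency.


dh_ideal = 288.5 - 246.8 = 41.7 kJ/kg
dh_actual = 307.5 - 246.8 = 60.7 kJ/kg
eta_s = dh_ideal / dh_actual = 41.7 / 60.7
eta_s = 0.687

0.687


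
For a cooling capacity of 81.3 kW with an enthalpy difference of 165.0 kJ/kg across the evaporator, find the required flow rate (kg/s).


m_dot = Q / dh
m_dot = 81.3 / 165.0
m_dot = 0.4927 kg/s

0.4927


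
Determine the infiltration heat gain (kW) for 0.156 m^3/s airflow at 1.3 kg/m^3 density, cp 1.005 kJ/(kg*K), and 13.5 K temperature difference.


Q = V_dot * rho * cp * dT
Q = 0.156 * 1.3 * 1.005 * 13.5
Q = 2.751 kW

2.751


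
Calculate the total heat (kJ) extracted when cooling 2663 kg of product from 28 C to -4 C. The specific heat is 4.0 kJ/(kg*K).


dT = 28 - (-4) = 32 K
Q = m * cp * dT = 2663 * 4.0 * 32
Q = 340864 kJ

340864


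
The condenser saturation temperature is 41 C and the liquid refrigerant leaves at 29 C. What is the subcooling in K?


Subcooling = T_cond - T_liquid
Subcooling = 41 - 29
Subcooling = 12 K

12


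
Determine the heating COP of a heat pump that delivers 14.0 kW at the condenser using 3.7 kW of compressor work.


COP_hp = Q_cond / W
COP_hp = 14.0 / 3.7
COP_hp = 3.784

3.784


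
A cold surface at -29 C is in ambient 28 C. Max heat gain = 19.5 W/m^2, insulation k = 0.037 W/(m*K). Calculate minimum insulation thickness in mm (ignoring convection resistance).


dT = 28 - (-29) = 57 K
thickness = k * dT / q_max * 1000
thickness = 0.037 * 57 / 19.5 * 1000
thickness = 108.2 mm

108.2


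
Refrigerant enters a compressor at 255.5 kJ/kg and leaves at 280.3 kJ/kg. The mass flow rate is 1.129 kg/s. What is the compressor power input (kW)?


dh = 280.3 - 255.5 = 24.8 kJ/kg
W = m_dot * dh = 1.129 * 24.8 = 28.0 kW

28.0


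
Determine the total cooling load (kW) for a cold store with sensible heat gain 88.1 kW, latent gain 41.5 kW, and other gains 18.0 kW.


Q_total = Q_s + Q_l + Q_misc
Q_total = 88.1 + 41.5 + 18.0
Q_total = 147.6 kW

147.6


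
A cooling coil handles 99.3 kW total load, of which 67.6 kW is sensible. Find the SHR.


SHR = Q_sensible / Q_total
SHR = 67.6 / 99.3
SHR = 0.681

0.681


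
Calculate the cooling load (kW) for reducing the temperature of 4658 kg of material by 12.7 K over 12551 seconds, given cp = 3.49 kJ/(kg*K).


Q = m * cp * dT / t
Q = 4658 * 3.49 * 12.7 / 12551
Q = 16.449 kW

16.449


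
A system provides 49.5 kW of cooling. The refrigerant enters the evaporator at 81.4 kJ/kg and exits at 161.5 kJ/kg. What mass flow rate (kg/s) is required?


dh = 161.5 - 81.4 = 80.1 kJ/kg
m_dot = Q / dh = 49.5 / 80.1 = 0.618 kg/s

0.618


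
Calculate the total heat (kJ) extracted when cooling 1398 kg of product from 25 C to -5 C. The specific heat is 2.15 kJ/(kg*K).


dT = 25 - (-5) = 30 K
Q = m * cp * dT = 1398 * 2.15 * 30
Q = 90171 kJ

90171


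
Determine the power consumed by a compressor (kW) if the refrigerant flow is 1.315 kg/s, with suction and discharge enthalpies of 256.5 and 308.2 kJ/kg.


dh = 308.2 - 256.5 = 51.7 kJ/kg
W = m_dot * dh = 1.315 * 51.7 = 67.99 kW

67.99


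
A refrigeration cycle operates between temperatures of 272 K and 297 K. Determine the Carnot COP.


dT = 297 - 272 = 25 K
COP_carnot = T_cold / dT = 272 / 25
COP_carnot = 10.88

10.88


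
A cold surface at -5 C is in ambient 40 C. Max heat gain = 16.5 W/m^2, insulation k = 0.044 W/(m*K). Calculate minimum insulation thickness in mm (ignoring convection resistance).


dT = 40 - (-5) = 45 K
thickness = k * dT / q_max * 1000
thickness = 0.044 * 45 / 16.5 * 1000
thickness = 120.0 mm

120.0


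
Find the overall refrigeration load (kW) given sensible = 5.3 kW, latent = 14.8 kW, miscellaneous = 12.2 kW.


Q_total = Q_s + Q_l + Q_misc
Q_total = 5.3 + 14.8 + 12.2
Q_total = 32.3 kW

32.3


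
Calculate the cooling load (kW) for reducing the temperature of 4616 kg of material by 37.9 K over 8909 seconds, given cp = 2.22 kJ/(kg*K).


Q = m * cp * dT / t
Q = 4616 * 2.22 * 37.9 / 8909
Q = 43.594 kW

43.594


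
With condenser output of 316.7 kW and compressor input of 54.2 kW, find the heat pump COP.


COP_hp = Q_cond / W
COP_hp = 316.7 / 54.2
COP_hp = 5.843

5.843


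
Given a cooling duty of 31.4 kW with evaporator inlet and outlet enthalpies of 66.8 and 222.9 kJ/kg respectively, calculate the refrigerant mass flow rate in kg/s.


dh = 222.9 - 66.8 = 156.1 kJ/kg
m_dot = Q / dh = 31.4 / 156.1 = 0.2012 kg/s

0.2012


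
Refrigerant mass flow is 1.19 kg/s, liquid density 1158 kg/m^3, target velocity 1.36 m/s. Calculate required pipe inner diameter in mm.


A = m_dot / (rho * v) = 1.19 / (1158 * 1.36) = 0.0007556131261 m^2
d = sqrt(4*A/pi) * 1000
d = 31.0 mm

31.0


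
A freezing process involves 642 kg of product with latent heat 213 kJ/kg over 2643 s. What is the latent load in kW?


Q_lat = m * h_fg / t
Q_lat = 642 * 213 / 2643
Q_lat = 51.74 kW

51.74


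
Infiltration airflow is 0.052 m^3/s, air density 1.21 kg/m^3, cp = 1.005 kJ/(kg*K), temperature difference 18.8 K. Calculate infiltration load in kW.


Q = V_dot * rho * cp * dT
Q = 0.052 * 1.21 * 1.005 * 18.8
Q = 1.189 kW

1.189


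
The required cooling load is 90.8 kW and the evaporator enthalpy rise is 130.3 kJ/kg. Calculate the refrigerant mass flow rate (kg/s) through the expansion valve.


m_dot = Q / dh
m_dot = 90.8 / 130.3
m_dot = 0.6969 kg/s

0.6969


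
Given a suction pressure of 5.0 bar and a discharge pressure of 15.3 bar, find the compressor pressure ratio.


PR = P_high / P_low
PR = 15.3 / 5.0
PR = 3.06

3.06


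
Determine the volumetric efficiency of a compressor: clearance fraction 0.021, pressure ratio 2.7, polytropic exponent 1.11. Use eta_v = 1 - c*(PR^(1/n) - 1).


PR^(1/n) = 2.7^(1/1.11) = 2.44689878
eta_v = 1 - 0.021 * (2.44689878 - 1)
eta_v = 0.9696

0.9696


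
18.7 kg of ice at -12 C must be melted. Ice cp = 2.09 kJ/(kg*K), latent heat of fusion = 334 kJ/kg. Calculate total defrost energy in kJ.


Sensible heat = cp * dT = 2.09 * 12 = 25.08 kJ/kg
Total per kg = 25.08 + 334 = 359.08 kJ/kg
Q = m * total = 18.7 * 359.08
Q = 6714.8 kJ

6714.8


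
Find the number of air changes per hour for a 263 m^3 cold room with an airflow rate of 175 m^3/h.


ACH = flow / volume
ACH = 175 / 263
ACH = 0.665

0.665


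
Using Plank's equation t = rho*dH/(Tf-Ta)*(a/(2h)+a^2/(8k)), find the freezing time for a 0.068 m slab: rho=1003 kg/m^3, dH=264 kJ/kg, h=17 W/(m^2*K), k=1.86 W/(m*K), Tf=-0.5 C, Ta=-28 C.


dT = -0.5 - (-28) = 27.5 K
term1 = a/(2h) = 0.068/(2*17) = 0.002
term2 = a^2/(8k) = 0.068^2/(8*1.86) = 0.0003107526882
t = rho*dH*1000/dT * (term1 + term2)
t = 1003*264*1000/27.5 * (0.002 + 0.0003107526882)
t = 22250 s

22250


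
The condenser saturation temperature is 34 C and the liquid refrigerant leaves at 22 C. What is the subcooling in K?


Subcooling = T_cond - T_liquid
Subcooling = 34 - 22
Subcooling = 12 K

12


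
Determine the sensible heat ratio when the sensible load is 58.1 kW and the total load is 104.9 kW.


SHR = Q_sensible / Q_total
SHR = 58.1 / 104.9
SHR = 0.554

0.554


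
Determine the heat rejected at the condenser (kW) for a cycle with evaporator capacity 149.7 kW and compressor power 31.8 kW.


Q_cond = Q_evap + W
Q_cond = 149.7 + 31.8
Q_cond = 181.5 kW

181.5


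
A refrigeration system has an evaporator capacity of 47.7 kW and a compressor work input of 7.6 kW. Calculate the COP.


COP = Q_evap / W
COP = 47.7 / 7.6
COP = 6.276

6.276


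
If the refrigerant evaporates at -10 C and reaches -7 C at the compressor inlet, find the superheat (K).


Superheat = T_suction - T_evap
Superheat = -7 - (-10)
Superheat = 3 K

3


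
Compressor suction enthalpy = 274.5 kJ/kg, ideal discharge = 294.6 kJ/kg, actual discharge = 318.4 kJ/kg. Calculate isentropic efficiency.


dh_ideal = 294.6 - 274.5 = 20.1 kJ/kg
dh_actual = 318.4 - 274.5 = 43.9 kJ/kg
eta_s = dh_ideal / dh_actual = 20.1 / 43.9
eta_s = 0.4579

0.4579


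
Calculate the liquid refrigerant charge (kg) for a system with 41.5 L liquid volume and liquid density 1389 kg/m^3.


Charge = V * rho / 1000
Charge = 41.5 * 1389 / 1000
Charge = 57.64 kg

57.64


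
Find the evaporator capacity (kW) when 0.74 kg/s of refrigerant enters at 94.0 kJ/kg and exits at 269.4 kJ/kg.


dh = 269.4 - 94.0 = 175.4 kJ/kg
Q_evap = m_dot * dh = 0.74 * 175.4
Q_evap = 129.8 kW

129.8


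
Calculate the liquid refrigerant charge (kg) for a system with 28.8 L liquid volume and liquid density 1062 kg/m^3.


Charge = V * rho / 1000
Charge = 28.8 * 1062 / 1000
Charge = 30.59 kg

30.59


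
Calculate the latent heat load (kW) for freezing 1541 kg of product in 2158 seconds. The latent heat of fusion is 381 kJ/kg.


Q_lat = m * h_fg / t
Q_lat = 1541 * 381 / 2158
Q_lat = 272.07 kW

272.07


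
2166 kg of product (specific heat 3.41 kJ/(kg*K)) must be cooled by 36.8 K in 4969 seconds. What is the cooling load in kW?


Q = m * cp * dT / t
Q = 2166 * 3.41 * 36.8 / 4969
Q = 54.701 kW

54.701


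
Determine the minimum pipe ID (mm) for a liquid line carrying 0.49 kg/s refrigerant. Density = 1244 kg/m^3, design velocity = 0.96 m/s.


A = m_dot / (rho * v) = 0.49 / (1244 * 0.96) = 0.0004103027867 m^2
d = sqrt(4*A/pi) * 1000
d = 22.9 mm

22.9


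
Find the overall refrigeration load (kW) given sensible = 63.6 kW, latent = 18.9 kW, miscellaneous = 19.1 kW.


Q_total = Q_s + Q_l + Q_misc
Q_total = 63.6 + 18.9 + 19.1
Q_total = 101.6 kW

101.6


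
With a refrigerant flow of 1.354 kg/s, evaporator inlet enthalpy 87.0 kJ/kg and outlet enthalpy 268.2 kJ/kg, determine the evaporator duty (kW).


dh = 268.2 - 87.0 = 181.2 kJ/kg
Q_evap = m_dot * dh = 1.354 * 181.2
Q_evap = 245.34 kW

245.34


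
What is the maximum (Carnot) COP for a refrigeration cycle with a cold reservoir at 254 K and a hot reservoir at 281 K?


dT = 281 - 254 = 27 K
COP_carnot = T_cold / dT = 254 / 27
COP_carnot = 9.407

9.407


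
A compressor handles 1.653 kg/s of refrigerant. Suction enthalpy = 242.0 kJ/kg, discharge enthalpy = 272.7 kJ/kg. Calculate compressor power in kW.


dh = 272.7 - 242.0 = 30.7 kJ/kg
W = m_dot * dh = 1.653 * 30.7 = 50.75 kW

50.75


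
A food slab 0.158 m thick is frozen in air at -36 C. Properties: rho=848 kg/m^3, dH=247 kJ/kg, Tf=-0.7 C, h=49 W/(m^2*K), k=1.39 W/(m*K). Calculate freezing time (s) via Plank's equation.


dT = -0.7 - (-36) = 35.3 K
term1 = a/(2h) = 0.158/(2*49) = 0.001612244898
term2 = a^2/(8k) = 0.158^2/(8*1.39) = 0.002244964029
t = rho*dH*1000/dT * (term1 + term2)
t = 848*247*1000/35.3 * (0.001612244898 + 0.002244964029)
t = 22887 s

22887


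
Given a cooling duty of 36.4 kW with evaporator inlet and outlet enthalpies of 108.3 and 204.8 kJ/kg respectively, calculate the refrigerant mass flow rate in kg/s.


dh = 204.8 - 108.3 = 96.5 kJ/kg
m_dot = Q / dh = 36.4 / 96.5 = 0.3772 kg/s

0.3772


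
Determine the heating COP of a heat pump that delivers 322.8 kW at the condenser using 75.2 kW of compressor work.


COP_hp = Q_cond / W
COP_hp = 322.8 / 75.2
COP_hp = 4.293

4.293


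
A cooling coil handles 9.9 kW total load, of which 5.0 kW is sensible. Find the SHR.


SHR = Q_sensible / Q_total
SHR = 5.0 / 9.9
SHR = 0.505

0.505


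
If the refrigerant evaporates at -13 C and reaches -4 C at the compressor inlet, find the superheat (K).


Superheat = T_suction - T_evap
Superheat = -4 - (-13)
Superheat = 9 K

9


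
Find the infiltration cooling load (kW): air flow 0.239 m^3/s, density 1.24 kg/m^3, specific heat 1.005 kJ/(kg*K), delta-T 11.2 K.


Q = V_dot * rho * cp * dT
Q = 0.239 * 1.24 * 1.005 * 11.2
Q = 3.336 kW

3.336


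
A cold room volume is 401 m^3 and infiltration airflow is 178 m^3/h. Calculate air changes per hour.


ACH = flow / volume
ACH = 178 / 401
ACH = 0.444

0.444


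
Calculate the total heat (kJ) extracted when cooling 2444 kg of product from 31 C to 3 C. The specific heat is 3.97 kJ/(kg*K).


dT = 31 - (3) = 28 K
Q = m * cp * dT = 2444 * 3.97 * 28
Q = 271675 kJ

271675


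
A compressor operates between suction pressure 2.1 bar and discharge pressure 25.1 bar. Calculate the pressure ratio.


PR = P_high / P_low
PR = 25.1 / 2.1
PR = 11.952

11.952


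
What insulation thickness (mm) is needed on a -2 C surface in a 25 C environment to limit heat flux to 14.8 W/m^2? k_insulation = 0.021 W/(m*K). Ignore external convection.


dT = 25 - (-2) = 27 K
thickness = k * dT / q_max * 1000
thickness = 0.021 * 27 / 14.8 * 1000
thickness = 38.3 mm

38.3


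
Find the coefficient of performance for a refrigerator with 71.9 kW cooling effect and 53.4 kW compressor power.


COP = Q_evap / W
COP = 71.9 / 53.4
COP = 1.346

1.346


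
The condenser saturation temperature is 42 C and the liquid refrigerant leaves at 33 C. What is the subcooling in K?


Subcooling = T_cond - T_liquid
Subcooling = 42 - 33
Subcooling = 9 K

9


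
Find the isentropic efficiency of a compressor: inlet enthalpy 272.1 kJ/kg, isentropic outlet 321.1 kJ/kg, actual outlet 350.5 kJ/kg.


dh_ideal = 321.1 - 272.1 = 49.0 kJ/kg
dh_actual = 350.5 - 272.1 = 78.4 kJ/kg
eta_s = dh_ideal / dh_actual = 49.0 / 78.4
eta_s = 0.625

0.625


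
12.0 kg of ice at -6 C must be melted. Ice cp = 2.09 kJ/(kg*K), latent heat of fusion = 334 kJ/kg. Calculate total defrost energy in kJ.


Sensible heat = cp * dT = 2.09 * 6 = 12.54 kJ/kg
Total per kg = 12.54 + 334 = 346.54 kJ/kg
Q = m * total = 12.0 * 346.54
Q = 4158.5 kJ

4158.5


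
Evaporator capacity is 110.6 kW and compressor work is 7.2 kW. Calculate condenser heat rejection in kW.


Q_cond = Q_evap + W
Q_cond = 110.6 + 7.2
Q_cond = 117.8 kW

117.8


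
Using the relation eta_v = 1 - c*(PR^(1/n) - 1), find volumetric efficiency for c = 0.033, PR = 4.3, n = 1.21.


PR^(1/n) = 4.3^(1/1.21) = 3.33831758
eta_v = 1 - 0.033 * (3.33831758 - 1)
eta_v = 0.9228

0.9228


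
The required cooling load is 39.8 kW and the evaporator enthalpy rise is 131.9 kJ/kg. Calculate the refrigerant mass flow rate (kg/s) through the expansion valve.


m_dot = Q / dh
m_dot = 39.8 / 131.9
m_dot = 0.3017 kg/s

0.3017


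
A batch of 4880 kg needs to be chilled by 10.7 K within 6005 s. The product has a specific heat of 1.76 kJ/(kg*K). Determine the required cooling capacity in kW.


Q = m * cp * dT / t
Q = 4880 * 1.76 * 10.7 / 6005
Q = 15.304 kW

15.304


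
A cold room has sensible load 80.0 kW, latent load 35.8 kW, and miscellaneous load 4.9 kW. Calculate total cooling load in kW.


Q_total = Q_s + Q_l + Q_misc
Q_total = 80.0 + 35.8 + 4.9
Q_total = 120.7 kW

120.7


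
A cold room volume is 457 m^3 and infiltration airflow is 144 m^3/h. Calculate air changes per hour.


ACH = flow / volume
ACH = 144 / 457
ACH = 0.315

0.315


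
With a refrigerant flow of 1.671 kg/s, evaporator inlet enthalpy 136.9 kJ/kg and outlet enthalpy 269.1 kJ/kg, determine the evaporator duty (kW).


dh = 269.1 - 136.9 = 132.2 kJ/kg
Q_evap = m_dot * dh = 1.671 * 132.2
Q_evap = 220.91 kW

220.91


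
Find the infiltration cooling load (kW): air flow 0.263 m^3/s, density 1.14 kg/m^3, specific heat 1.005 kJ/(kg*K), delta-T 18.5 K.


Q = V_dot * rho * cp * dT
Q = 0.263 * 1.14 * 1.005 * 18.5
Q = 5.574 kW

5.574


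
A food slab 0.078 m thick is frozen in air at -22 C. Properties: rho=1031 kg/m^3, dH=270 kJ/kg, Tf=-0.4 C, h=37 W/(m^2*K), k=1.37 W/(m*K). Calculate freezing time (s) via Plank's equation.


dT = -0.4 - (-22) = 21.6 K
term1 = a/(2h) = 0.078/(2*37) = 0.001054054054
term2 = a^2/(8k) = 0.078^2/(8*1.37) = 0.0005551094891
t = rho*dH*1000/dT * (term1 + term2)
t = 1031*270*1000/21.6 * (0.001054054054 + 0.0005551094891)
t = 20738 s

20738


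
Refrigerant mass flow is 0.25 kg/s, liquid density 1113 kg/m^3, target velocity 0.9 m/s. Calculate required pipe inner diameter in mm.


A = m_dot / (rho * v) = 0.25 / (1113 * 0.9) = 0.0002495757213 m^2
d = sqrt(4*A/pi) * 1000
d = 17.8 mm

17.8


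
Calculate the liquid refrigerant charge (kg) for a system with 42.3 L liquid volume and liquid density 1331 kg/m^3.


Charge = V * rho / 1000
Charge = 42.3 * 1331 / 1000
Charge = 56.3 kg

56.3


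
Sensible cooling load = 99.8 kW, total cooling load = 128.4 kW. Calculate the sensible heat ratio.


SHR = Q_sensible / Q_total
SHR = 99.8 / 128.4
SHR = 0.777

0.777


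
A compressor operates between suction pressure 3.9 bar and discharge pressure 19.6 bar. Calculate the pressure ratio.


PR = P_high / P_low
PR = 19.6 / 3.9
PR = 5.026

5.026


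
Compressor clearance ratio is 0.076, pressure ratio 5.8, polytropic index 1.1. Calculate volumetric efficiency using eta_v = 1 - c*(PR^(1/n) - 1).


PR^(1/n) = 5.8^(1/1.1) = 4.94339653
eta_v = 1 - 0.076 * (4.94339653 - 1)
eta_v = 0.7003

0.7003


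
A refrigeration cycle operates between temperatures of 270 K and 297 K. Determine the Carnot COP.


dT = 297 - 270 = 27 K
COP_carnot = T_cold / dT = 270 / 27
COP_carnot = 10.0

10.0


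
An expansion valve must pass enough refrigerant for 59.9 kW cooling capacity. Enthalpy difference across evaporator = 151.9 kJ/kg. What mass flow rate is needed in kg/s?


m_dot = Q / dh
m_dot = 59.9 / 151.9
m_dot = 0.3943 kg/s

0.3943


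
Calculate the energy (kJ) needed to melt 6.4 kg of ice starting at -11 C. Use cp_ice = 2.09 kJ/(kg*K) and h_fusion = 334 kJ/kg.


Sensible heat = cp * dT = 2.09 * 11 = 22.99 kJ/kg
Total per kg = 22.99 + 334 = 356.99 kJ/kg
Q = m * total = 6.4 * 356.99
Q = 2284.7 kJ

2284.7


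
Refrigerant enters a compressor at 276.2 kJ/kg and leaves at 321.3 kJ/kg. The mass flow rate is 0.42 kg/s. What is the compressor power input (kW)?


dh = 321.3 - 276.2 = 45.1 kJ/kg
W = m_dot * dh = 0.42 * 45.1 = 18.94 kW

18.94


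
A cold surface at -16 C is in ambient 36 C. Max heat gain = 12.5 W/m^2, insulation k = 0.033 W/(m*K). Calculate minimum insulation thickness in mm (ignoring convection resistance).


dT = 36 - (-16) = 52 K
thickness = k * dT / q_max * 1000
thickness = 0.033 * 52 / 12.5 * 1000
thickness = 137.3 mm

137.3


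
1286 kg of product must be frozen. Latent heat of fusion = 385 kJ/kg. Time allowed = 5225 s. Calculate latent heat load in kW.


Q_lat = m * h_fg / t
Q_lat = 1286 * 385 / 5225
Q_lat = 94.76 kW

94.76


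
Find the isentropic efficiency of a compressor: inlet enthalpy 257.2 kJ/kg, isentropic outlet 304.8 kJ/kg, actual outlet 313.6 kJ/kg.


dh_ideal = 304.8 - 257.2 = 47.6 kJ/kg
dh_actual = 313.6 - 257.2 = 56.4 kJ/kg
eta_s = dh_ideal / dh_actual = 47.6 / 56.4
eta_s = 0.844

0.844


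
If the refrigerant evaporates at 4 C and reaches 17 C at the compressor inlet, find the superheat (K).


Superheat = T_suction - T_evap
Superheat = 17 - (4)
Superheat = 13 K

13


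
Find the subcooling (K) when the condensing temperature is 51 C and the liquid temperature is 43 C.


Subcooling = T_cond - T_liquid
Subcooling = 51 - 43
Subcooling = 8 K

8


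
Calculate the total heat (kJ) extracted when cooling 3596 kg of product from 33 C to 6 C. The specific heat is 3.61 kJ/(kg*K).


dT = 33 - (6) = 27 K
Q = m * cp * dT = 3596 * 3.61 * 27
Q = 350502 kJ

350502


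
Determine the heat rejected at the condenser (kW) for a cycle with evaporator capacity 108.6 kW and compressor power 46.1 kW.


Q_cond = Q_evap + W
Q_cond = 108.6 + 46.1
Q_cond = 154.7 kW

154.7


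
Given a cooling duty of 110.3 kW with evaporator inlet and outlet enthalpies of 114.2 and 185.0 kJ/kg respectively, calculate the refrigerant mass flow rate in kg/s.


dh = 185.0 - 114.2 = 70.8 kJ/kg
m_dot = Q / dh = 110.3 / 70.8 = 1.5579 kg/s

1.5579


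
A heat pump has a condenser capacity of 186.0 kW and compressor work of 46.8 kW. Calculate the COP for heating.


COP_hp = Q_cond / W
COP_hp = 186.0 / 46.8
COP_hp = 3.974

3.974


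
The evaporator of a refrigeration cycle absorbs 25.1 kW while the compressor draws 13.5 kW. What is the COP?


COP = Q_evap / W
COP = 25.1 / 13.5
COP = 1.859

1.859


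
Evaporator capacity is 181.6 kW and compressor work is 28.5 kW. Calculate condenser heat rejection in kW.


Q_cond = Q_evap + W
Q_cond = 181.6 + 28.5
Q_cond = 210.1 kW

210.1


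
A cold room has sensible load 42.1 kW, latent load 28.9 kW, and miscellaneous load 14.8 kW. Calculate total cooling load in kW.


Q_total = Q_s + Q_l + Q_misc
Q_total = 42.1 + 28.9 + 14.8
Q_total = 85.8 kW

85.8


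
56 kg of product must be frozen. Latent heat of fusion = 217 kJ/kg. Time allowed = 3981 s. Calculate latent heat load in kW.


Q_lat = m * h_fg / t
Q_lat = 56 * 217 / 3981
Q_lat = 3.05 kW

3.05


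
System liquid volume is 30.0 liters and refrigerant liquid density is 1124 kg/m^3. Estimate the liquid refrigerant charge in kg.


Charge = V * rho / 1000
Charge = 30.0 * 1124 / 1000
Charge = 33.72 kg

33.72


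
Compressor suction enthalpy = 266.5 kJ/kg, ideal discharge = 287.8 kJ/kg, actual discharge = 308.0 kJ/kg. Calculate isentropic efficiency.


dh_ideal = 287.8 - 266.5 = 21.3 kJ/kg
dh_actual = 308.0 - 266.5 = 41.5 kJ/kg
eta_s = dh_ideal / dh_actual = 21.3 / 41.5
eta_s = 0.5133

0.5133


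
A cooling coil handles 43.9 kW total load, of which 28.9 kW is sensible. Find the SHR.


SHR = Q_sensible / Q_total
SHR = 28.9 / 43.9
SHR = 0.658

0.658


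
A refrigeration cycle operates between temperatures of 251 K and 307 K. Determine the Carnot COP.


dT = 307 - 251 = 56 K
COP_carnot = T_cold / dT = 251 / 56
COP_carnot = 4.482

4.482


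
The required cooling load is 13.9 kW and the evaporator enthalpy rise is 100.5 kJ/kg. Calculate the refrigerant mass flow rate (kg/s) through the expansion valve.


m_dot = Q / dh
m_dot = 13.9 / 100.5
m_dot = 0.1383 kg/s

0.1383


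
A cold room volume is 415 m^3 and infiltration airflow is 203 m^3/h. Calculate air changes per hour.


ACH = flow / volume
ACH = 203 / 415
ACH = 0.489

0.489


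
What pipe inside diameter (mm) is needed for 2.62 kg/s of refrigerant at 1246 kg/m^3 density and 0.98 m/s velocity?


A = m_dot / (rho * v) = 2.62 / (1246 * 0.98) = 0.002145641563 m^2
d = sqrt(4*A/pi) * 1000
d = 52.3 mm

52.3


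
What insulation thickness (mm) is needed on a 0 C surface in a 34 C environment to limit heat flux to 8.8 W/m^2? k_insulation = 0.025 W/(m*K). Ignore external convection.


dT = 34 - (0) = 34 K
thickness = k * dT / q_max * 1000
thickness = 0.025 * 34 / 8.8 * 1000
thickness = 96.6 mm

96.6


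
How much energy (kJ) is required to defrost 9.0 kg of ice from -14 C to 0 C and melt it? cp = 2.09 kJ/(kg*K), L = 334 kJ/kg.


Sensible heat = cp * dT = 2.09 * 14 = 29.26 kJ/kg
Total per kg = 29.26 + 334 = 363.26 kJ/kg
Q = m * total = 9.0 * 363.26
Q = 3269.3 kJ

3269.3


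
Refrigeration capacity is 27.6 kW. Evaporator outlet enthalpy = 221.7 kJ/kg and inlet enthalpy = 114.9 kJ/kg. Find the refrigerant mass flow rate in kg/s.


dh = 221.7 - 114.9 = 106.8 kJ/kg
m_dot = Q / dh = 27.6 / 106.8 = 0.2584 kg/s

0.2584


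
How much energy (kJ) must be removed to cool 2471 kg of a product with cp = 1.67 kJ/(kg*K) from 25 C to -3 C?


dT = 25 - (-3) = 28 K
Q = m * cp * dT = 2471 * 1.67 * 28
Q = 115544 kJ

115544


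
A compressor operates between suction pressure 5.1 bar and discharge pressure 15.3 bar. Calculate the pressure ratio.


PR = P_high / P_low
PR = 15.3 / 5.1
PR = 3.0

3.0


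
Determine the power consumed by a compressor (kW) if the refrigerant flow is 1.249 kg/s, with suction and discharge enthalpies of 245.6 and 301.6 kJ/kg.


dh = 301.6 - 245.6 = 56.0 kJ/kg
W = m_dot * dh = 1.249 * 56.0 = 69.94 kW

69.94


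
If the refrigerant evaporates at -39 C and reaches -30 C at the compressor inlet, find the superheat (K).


Superheat = T_suction - T_evap
Superheat = -30 - (-39)
Superheat = 9 K

9


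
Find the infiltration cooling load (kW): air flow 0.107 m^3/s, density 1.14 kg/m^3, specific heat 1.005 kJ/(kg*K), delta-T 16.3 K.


Q = V_dot * rho * cp * dT
Q = 0.107 * 1.14 * 1.005 * 16.3
Q = 1.998 kW

1.998


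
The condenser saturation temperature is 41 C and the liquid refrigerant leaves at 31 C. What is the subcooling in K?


Subcooling = T_cond - T_liquid
Subcooling = 41 - 31
Subcooling = 10 K

10


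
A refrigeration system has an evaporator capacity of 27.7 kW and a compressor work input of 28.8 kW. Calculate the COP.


COP = Q_evap / W
COP = 27.7 / 28.8
COP = 0.962

0.962


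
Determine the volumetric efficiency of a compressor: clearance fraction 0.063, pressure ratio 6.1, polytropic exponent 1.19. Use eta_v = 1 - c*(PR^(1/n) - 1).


PR^(1/n) = 6.1^(1/1.19) = 4.57026137
eta_v = 1 - 0.063 * (4.57026137 - 1)
eta_v = 0.7751

0.7751


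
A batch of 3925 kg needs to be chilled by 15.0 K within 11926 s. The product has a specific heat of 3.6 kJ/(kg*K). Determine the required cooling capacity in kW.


Q = m * cp * dT / t
Q = 3925 * 3.6 * 15.0 / 11926
Q = 17.772 kW

17.772


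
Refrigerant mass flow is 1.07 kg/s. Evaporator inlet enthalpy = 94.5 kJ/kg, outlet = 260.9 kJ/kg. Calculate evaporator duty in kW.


dh = 260.9 - 94.5 = 166.4 kJ/kg
Q_evap = m_dot * dh = 1.07 * 166.4
Q_evap = 178.05 kW

178.05


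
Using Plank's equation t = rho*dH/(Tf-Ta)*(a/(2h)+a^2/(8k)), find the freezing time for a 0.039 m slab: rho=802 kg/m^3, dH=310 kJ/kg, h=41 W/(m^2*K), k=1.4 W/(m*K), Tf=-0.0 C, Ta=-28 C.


dT = -0.0 - (-28) = 28.0 K
term1 = a/(2h) = 0.039/(2*41) = 0.0004756097561
term2 = a^2/(8k) = 0.039^2/(8*1.4) = 0.0001358035714
t = rho*dH*1000/dT * (term1 + term2)
t = 802*310*1000/28.0 * (0.0004756097561 + 0.0001358035714)
t = 5429 s

5429


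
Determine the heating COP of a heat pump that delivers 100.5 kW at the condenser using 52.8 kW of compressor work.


COP_hp = Q_cond / W
COP_hp = 100.5 / 52.8
COP_hp = 1.903

1.903


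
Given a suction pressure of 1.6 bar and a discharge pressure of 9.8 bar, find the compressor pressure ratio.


PR = P_high / P_low
PR = 9.8 / 1.6
PR = 6.125

6.125


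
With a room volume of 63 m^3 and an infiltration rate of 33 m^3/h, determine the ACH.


ACH = flow / volume
ACH = 33 / 63
ACH = 0.524

0.524


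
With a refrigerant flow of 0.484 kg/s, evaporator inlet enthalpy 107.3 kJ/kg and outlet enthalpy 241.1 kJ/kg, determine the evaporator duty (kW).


dh = 241.1 - 107.3 = 133.8 kJ/kg
Q_evap = m_dot * dh = 0.484 * 133.8
Q_evap = 64.76 kW

64.76


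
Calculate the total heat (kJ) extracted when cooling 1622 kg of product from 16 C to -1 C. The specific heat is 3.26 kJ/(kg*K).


dT = 16 - (-1) = 17 K
Q = m * cp * dT = 1622 * 3.26 * 17
Q = 89891 kJ

89891


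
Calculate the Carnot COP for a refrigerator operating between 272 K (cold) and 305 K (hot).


dT = 305 - 272 = 33 K
COP_carnot = T_cold / dT = 272 / 33
COP_carnot = 8.242

8.242


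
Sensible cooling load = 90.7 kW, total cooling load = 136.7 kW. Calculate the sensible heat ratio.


SHR = Q_sensible / Q_total
SHR = 90.7 / 136.7
SHR = 0.663

0.663


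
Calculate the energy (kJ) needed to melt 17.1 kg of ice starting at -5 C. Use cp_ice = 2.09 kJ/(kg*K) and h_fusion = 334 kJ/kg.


Sensible heat = cp * dT = 2.09 * 5 = 10.45 kJ/kg
Total per kg = 10.45 + 334 = 344.45 kJ/kg
Q = m * total = 17.1 * 344.45
Q = 5890.1 kJ

5890.1


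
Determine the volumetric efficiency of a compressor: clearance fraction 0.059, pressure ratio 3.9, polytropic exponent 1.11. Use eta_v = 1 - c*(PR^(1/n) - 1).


PR^(1/n) = 3.9^(1/1.11) = 3.40792977
eta_v = 1 - 0.059 * (3.40792977 - 1)
eta_v = 0.8579

0.8579


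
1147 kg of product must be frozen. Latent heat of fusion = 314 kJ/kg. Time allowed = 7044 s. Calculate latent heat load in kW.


Q_lat = m * h_fg / t
Q_lat = 1147 * 314 / 7044
Q_lat = 51.13 kW

51.13


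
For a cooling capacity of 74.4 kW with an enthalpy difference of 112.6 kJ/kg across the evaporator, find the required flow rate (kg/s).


m_dot = Q / dh
m_dot = 74.4 / 112.6
m_dot = 0.6607 kg/s

0.6607


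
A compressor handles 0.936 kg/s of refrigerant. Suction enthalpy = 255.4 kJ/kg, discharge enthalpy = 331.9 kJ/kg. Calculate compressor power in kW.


dh = 331.9 - 255.4 = 76.5 kJ/kg
W = m_dot * dh = 0.936 * 76.5 = 71.6 kW

71.6
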